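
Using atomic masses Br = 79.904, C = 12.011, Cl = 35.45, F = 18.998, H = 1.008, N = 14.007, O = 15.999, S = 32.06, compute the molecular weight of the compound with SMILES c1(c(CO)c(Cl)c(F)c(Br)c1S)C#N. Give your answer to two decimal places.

296.54

Molecular formula: C8H4BrClFNOS.
M = 1×79.904 + 8×12.011 + 1×35.45 + 1×18.998 + 4×1.008 + 1×14.007 + 1×15.999 + 1×32.06 = 296.54 g/mol.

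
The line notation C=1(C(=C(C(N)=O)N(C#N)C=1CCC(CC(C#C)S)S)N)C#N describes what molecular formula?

Heavy atoms from the SMILES: 14 C, 5 N, 1 O, 2 S.
Implicit hydrogens by atom environment:
  4 × C (aromatic): no H
  4 × C: no H
  3 × C: 2 H each → 6
  3 × C: 1 H each → 3
  2 × N: 2 H each → 4
  2 × N: no H
  2 × S: 1 H each → 2
  1 × N (aromatic): no H
  1 × O: no H
  Total hydrogens = 15.
Molecular formula: C14H15N5OS2

C14H15N5OS2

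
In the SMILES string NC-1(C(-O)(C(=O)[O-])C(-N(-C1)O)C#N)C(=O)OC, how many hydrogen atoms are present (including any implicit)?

10

Hydrogens are implicit in SMILES; fill each atom to its normal valence:
  5 × C: no H
  3 × O: no H
  2 × N: no H
  2 × O: 1 H each → 2
  1 × C: 3 H
  1 × C: 2 H
  1 × C: 1 H
  1 × N: 2 H
  1 × O (charge -1): no H
  Total hydrogens = 10.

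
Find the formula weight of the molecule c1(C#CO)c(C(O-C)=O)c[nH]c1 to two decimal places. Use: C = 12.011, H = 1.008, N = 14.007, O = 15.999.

165.15

Molecular formula: C8H7NO3.
M = 8×12.011 + 7×1.008 + 1×14.007 + 3×15.999 = 165.15 g/mol.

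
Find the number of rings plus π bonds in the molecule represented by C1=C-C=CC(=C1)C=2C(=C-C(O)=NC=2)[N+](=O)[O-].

9

Molecular formula from the SMILES: C11H8N2O3.
DoU = (2C + 2 + N − H − X)/2 = (2·11 + 2 + 2 − 8 − 0)/2 = 18/2 = 9.
(Structurally: 2 ring(s) + 7 π bond(s) = 9.)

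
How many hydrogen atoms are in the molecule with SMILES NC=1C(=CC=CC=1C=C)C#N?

8

Hydrogens are implicit in SMILES; fill each atom to its normal valence:
  3 × C (aromatic): 1 H each → 3
  3 × C (aromatic): no H
  1 × C: 2 H
  1 × C: 1 H
  1 × C: no H
  1 × N: 2 H
  1 × N: no H
  Total hydrogens = 8.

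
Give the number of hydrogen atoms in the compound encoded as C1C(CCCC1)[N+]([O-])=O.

11

Hydrogens are implicit in SMILES; fill each atom to its normal valence:
  5 × C: 2 H each → 10
  1 × C: 1 H
  1 × N (charge +1): no H
  1 × O: no H
  1 × O (charge -1): no H
  Total hydrogens = 11.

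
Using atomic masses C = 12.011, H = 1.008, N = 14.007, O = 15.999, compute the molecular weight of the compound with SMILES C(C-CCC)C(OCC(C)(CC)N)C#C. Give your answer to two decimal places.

Molecular formula: C13H25NO.
M = 13×12.011 + 25×1.008 + 1×14.007 + 1×15.999 = 211.35 g/mol.

211.35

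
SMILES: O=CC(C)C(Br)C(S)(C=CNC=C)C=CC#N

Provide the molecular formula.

C12H15BrN2OS

Heavy atoms from the SMILES: 1 Br, 12 C, 2 N, 1 O, 1 S.
Implicit hydrogens by atom environment:
  8 × C: 1 H each → 8
  2 × C: no H
  1 × Br: no H
  1 × C: 3 H
  1 × C: 2 H
  1 × N: 1 H
  1 × N: no H
  1 × O: no H
  1 × S: 1 H
  Total hydrogens = 15.
Molecular formula: C12H15BrN2OS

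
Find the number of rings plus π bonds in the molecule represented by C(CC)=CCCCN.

Molecular formula from the SMILES: C7H15N.
DoU = (2C + 2 + N − H − X)/2 = (2·7 + 2 + 1 − 15 − 0)/2 = 2/2 = 1.
(Structurally: 0 ring(s) + 1 π bond(s) = 1.)

1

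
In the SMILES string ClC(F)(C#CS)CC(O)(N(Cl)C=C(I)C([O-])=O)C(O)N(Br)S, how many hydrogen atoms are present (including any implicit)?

8

Hydrogens are implicit in SMILES; fill each atom to its normal valence:
  6 × C: no H
  2 × C: 1 H each → 2
  2 × Cl: no H
  2 × N: no H
  2 × O: 1 H each → 2
  2 × S: 1 H each → 2
  1 × Br: no H
  1 × C: 2 H
  1 × F: no H
  1 × I: no H
  1 × O: no H
  1 × O (charge -1): no H
  Total hydrogens = 8.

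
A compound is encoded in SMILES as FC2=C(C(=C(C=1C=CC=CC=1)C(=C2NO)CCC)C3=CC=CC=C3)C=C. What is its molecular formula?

C23H22FNO

Heavy atoms from the SMILES: 23 C, 1 F, 1 N, 1 O.
Implicit hydrogens by atom environment:
  10 × C (aromatic): 1 H each → 10
  8 × C (aromatic): no H
  3 × C: 2 H each → 6
  1 × C: 3 H
  1 × C: 1 H
  1 × F: no H
  1 × N: 1 H
  1 × O: 1 H
  Total hydrogens = 22.
Molecular formula: C23H22FNO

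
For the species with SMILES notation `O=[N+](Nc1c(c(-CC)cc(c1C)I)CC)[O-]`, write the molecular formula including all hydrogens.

C11H15IN2O2

Heavy atoms from the SMILES: 11 C, 1 I, 2 N, 2 O.
Implicit hydrogens by atom environment:
  5 × C (aromatic): no H
  3 × C: 3 H each → 9
  2 × C: 2 H each → 4
  1 × C (aromatic): 1 H
  1 × I: no H
  1 × N: 1 H
  1 × N (charge +1): no H
  1 × O: no H
  1 × O (charge -1): no H
  Total hydrogens = 15.
Molecular formula: C11H15IN2O2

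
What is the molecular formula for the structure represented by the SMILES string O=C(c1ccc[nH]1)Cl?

C5H4ClNO

Heavy atoms from the SMILES: 5 C, 1 Cl, 1 N, 1 O.
Implicit hydrogens by atom environment:
  3 × C (aromatic): 1 H each → 3
  1 × C (aromatic): no H
  1 × C: no H
  1 × Cl: no H
  1 × N (aromatic): 1 H
  1 × O: no H
  Total hydrogens = 4.
Molecular formula: C5H4ClNO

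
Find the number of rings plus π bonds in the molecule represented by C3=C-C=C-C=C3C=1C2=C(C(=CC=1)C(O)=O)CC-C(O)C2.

Molecular formula from the SMILES: C17H16O3.
DoU = (2C + 2 + N − H − X)/2 = (2·17 + 2 + 0 − 16 − 0)/2 = 20/2 = 10.
(Structurally: 3 ring(s) + 7 π bond(s) = 10.)

10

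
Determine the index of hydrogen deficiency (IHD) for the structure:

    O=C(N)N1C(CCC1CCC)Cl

Molecular formula from the SMILES: C8H15ClN2O.
DoU = (2C + 2 + N − H − X)/2 = (2·8 + 2 + 2 − 15 − 1)/2 = 4/2 = 2.
(Structurally: 1 ring(s) + 1 π bond(s) = 2.)

2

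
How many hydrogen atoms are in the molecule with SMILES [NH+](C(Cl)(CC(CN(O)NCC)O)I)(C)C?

20

Hydrogens are implicit in SMILES; fill each atom to its normal valence:
  3 × C: 3 H each → 9
  3 × C: 2 H each → 6
  2 × O: 1 H each → 2
  1 × C: 1 H
  1 × C: no H
  1 × Cl: no H
  1 × I: no H
  1 × N: 1 H
  1 × N (charge +1): 1 H
  1 × N: no H
  Total hydrogens = 20.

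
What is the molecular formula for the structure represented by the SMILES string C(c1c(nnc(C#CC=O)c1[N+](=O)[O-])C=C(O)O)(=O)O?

C10H5N3O7

Heavy atoms from the SMILES: 10 C, 3 N, 7 O.
Implicit hydrogens by atom environment:
  4 × C (aromatic): no H
  4 × C: no H
  3 × O: 1 H each → 3
  3 × O: no H
  2 × C: 1 H each → 2
  2 × N (aromatic): no H
  1 × N (charge +1): no H
  1 × O (charge -1): no H
  Total hydrogens = 5.
Molecular formula: C10H5N3O7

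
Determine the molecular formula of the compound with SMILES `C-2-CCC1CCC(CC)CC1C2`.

Heavy atoms from the SMILES: 12 C.
Implicit hydrogens by atom environment:
  8 × C: 2 H each → 16
  3 × C: 1 H each → 3
  1 × C: 3 H
  Total hydrogens = 22.
Molecular formula: C12H22

C12H22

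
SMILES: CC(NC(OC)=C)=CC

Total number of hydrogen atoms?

13

Hydrogens are implicit in SMILES; fill each atom to its normal valence:
  3 × C: 3 H each → 9
  2 × C: no H
  1 × C: 2 H
  1 × C: 1 H
  1 × N: 1 H
  1 × O: no H
  Total hydrogens = 13.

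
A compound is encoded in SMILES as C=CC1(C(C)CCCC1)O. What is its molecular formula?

C9H16O

Heavy atoms from the SMILES: 9 C, 1 O.
Implicit hydrogens by atom environment:
  5 × C: 2 H each → 10
  2 × C: 1 H each → 2
  1 × C: 3 H
  1 × C: no H
  1 × O: 1 H
  Total hydrogens = 16.
Molecular formula: C9H16O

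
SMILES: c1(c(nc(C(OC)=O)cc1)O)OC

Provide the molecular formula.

Heavy atoms from the SMILES: 8 C, 1 N, 4 O.
Implicit hydrogens by atom environment:
  3 × C (aromatic): no H
  3 × O: no H
  2 × C: 3 H each → 6
  2 × C (aromatic): 1 H each → 2
  1 × C: no H
  1 × N (aromatic): no H
  1 × O: 1 H
  Total hydrogens = 9.
Molecular formula: C8H9NO4

C8H9NO4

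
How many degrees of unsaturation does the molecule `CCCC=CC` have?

Molecular formula from the SMILES: C6H12.
DoU = (2C + 2 + N − H − X)/2 = (2·6 + 2 + 0 − 12 − 0)/2 = 2/2 = 1.
(Structurally: 0 ring(s) + 1 π bond(s) = 1.)

1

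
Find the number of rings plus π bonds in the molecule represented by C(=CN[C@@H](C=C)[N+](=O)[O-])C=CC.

Molecular formula from the SMILES: C8H12N2O2.
DoU = (2C + 2 + N − H − X)/2 = (2·8 + 2 + 2 − 12 − 0)/2 = 8/2 = 4.
(Structurally: 0 ring(s) + 4 π bond(s) = 4.)

4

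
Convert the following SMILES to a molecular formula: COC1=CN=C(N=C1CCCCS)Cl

Heavy atoms from the SMILES: 9 C, 1 Cl, 2 N, 1 O, 1 S.
Implicit hydrogens by atom environment:
  4 × C: 2 H each → 8
  3 × C (aromatic): no H
  2 × N (aromatic): no H
  1 × C: 3 H
  1 × C (aromatic): 1 H
  1 × Cl: no H
  1 × O: no H
  1 × S: 1 H
  Total hydrogens = 13.
Molecular formula: C9H13ClN2OS

C9H13ClN2OS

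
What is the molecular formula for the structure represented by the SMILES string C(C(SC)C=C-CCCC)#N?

C9H15NS

Heavy atoms from the SMILES: 9 C, 1 N, 1 S.
Implicit hydrogens by atom environment:
  3 × C: 2 H each → 6
  3 × C: 1 H each → 3
  2 × C: 3 H each → 6
  1 × C: no H
  1 × N: no H
  1 × S: no H
  Total hydrogens = 15.
Molecular formula: C9H15NS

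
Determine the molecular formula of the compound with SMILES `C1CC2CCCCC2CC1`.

C10H18

Heavy atoms from the SMILES: 10 C.
Implicit hydrogens by atom environment:
  8 × C: 2 H each → 16
  2 × C: 1 H each → 2
  Total hydrogens = 18.
Molecular formula: C10H18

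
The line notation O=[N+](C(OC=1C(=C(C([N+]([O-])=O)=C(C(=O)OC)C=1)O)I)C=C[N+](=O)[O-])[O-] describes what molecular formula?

Heavy atoms from the SMILES: 11 C, 1 I, 3 N, 10 O.
Implicit hydrogens by atom environment:
  6 × O: no H
  5 × C (aromatic): no H
  3 × C: 1 H each → 3
  3 × N (charge +1): no H
  3 × O (charge -1): no H
  1 × C: 3 H
  1 × C (aromatic): 1 H
  1 × C: no H
  1 × I: no H
  1 × O: 1 H
  Total hydrogens = 8.
Molecular formula: C11H8IN3O10

C11H8IN3O10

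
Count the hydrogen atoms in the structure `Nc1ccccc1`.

Hydrogens are implicit in SMILES; fill each atom to its normal valence:
  5 × C (aromatic): 1 H each → 5
  1 × C (aromatic): no H
  1 × N: 2 H
  Total hydrogens = 7.

7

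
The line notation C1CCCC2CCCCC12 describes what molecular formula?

C10H18

Heavy atoms from the SMILES: 10 C.
Implicit hydrogens by atom environment:
  8 × C: 2 H each → 16
  2 × C: 1 H each → 2
  Total hydrogens = 18.
Molecular formula: C10H18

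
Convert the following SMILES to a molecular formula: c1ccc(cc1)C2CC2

C9H10

Heavy atoms from the SMILES: 9 C.
Implicit hydrogens by atom environment:
  5 × C (aromatic): 1 H each → 5
  2 × C: 2 H each → 4
  1 × C: 1 H
  1 × C (aromatic): no H
  Total hydrogens = 10.
Molecular formula: C9H10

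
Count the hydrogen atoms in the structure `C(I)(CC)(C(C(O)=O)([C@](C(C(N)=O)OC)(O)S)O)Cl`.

Hydrogens are implicit in SMILES; fill each atom to its normal valence:
  5 × C: no H
  3 × O: 1 H each → 3
  3 × O: no H
  2 × C: 3 H each → 6
  1 × C: 2 H
  1 × C: 1 H
  1 × Cl: no H
  1 × I: no H
  1 × N: 2 H
  1 × S: 1 H
  Total hydrogens = 15.

15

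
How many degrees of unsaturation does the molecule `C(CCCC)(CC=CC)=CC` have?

Molecular formula from the SMILES: C11H20.
DoU = (2C + 2 + N − H − X)/2 = (2·11 + 2 + 0 − 20 − 0)/2 = 4/2 = 2.
(Structurally: 0 ring(s) + 2 π bond(s) = 2.)

2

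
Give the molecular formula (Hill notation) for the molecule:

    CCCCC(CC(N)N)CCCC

Heavy atoms from the SMILES: 11 C, 2 N.
Implicit hydrogens by atom environment:
  7 × C: 2 H each → 14
  2 × C: 3 H each → 6
  2 × C: 1 H each → 2
  2 × N: 2 H each → 4
  Total hydrogens = 26.
Molecular formula: C11H26N2

C11H26N2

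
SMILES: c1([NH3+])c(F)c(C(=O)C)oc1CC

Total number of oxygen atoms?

2

The symbol for oxygen appears 2 times in the SMILES.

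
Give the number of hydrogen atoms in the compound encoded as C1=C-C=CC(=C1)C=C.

8

Hydrogens are implicit in SMILES; fill each atom to its normal valence:
  5 × C (aromatic): 1 H each → 5
  1 × C: 2 H
  1 × C: 1 H
  1 × C (aromatic): no H
  Total hydrogens = 8.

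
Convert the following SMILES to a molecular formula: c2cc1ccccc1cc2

Heavy atoms from the SMILES: 10 C.
Implicit hydrogens by atom environment:
  8 × C (aromatic): 1 H each → 8
  2 × C (aromatic): no H
  Total hydrogens = 8.
Molecular formula: C10H8

C10H8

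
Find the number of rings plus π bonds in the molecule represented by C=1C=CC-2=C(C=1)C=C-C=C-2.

Molecular formula from the SMILES: C10H8.
DoU = (2C + 2 + N − H − X)/2 = (2·10 + 2 + 0 − 8 − 0)/2 = 14/2 = 7.
(Structurally: 2 ring(s) + 5 π bond(s) = 7.)

7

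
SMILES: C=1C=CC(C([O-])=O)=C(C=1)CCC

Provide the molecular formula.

Heavy atoms from the SMILES: 10 C, 2 O.
Implicit hydrogens by atom environment:
  4 × C (aromatic): 1 H each → 4
  2 × C: 2 H each → 4
  2 × C (aromatic): no H
  1 × C: 3 H
  1 × C: no H
  1 × O: no H
  1 × O (charge -1): no H
  Total hydrogens = 11.
Net charge -1.
Molecular formula: C10H11O2-

C10H11O2-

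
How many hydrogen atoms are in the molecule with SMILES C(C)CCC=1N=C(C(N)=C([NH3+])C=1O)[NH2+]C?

Hydrogens are implicit in SMILES; fill each atom to its normal valence:
  5 × C (aromatic): no H
  3 × C: 2 H each → 6
  2 × C: 3 H each → 6
  1 × N (charge +1): 3 H
  1 × N (charge +1): 2 H
  1 × N: 2 H
  1 × N (aromatic): no H
  1 × O: 1 H
  Total hydrogens = 20.

20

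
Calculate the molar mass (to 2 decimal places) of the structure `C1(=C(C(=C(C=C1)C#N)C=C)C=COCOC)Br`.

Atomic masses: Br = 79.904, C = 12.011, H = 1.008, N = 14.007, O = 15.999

Molecular formula: C13H12BrNO2.
M = 1×79.904 + 13×12.011 + 12×1.008 + 1×14.007 + 2×15.999 = 294.15 g/mol.

294.15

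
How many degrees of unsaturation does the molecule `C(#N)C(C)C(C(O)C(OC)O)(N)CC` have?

Molecular formula from the SMILES: C9H18N2O3.
DoU = (2C + 2 + N − H − X)/2 = (2·9 + 2 + 2 − 18 − 0)/2 = 4/2 = 2.
(Structurally: 0 ring(s) + 2 π bond(s) = 2.)

2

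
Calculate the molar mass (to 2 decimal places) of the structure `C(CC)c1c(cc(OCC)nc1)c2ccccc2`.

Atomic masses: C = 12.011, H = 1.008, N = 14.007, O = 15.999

Molecular formula: C16H19NO.
M = 16×12.011 + 19×1.008 + 1×14.007 + 1×15.999 = 241.33 g/mol.

241.33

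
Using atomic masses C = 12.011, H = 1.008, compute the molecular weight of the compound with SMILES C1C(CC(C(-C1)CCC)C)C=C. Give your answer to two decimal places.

Molecular formula: C12H22.
M = 12×12.011 + 22×1.008 = 166.31 g/mol.

166.31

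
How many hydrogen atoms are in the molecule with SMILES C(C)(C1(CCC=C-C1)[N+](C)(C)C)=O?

Hydrogens are implicit in SMILES; fill each atom to its normal valence:
  4 × C: 3 H each → 12
  3 × C: 2 H each → 6
  2 × C: 1 H each → 2
  2 × C: no H
  1 × N (charge +1): no H
  1 × O: no H
  Total hydrogens = 20.

20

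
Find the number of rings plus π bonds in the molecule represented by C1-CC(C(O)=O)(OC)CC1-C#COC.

4

Molecular formula from the SMILES: C10H14O4.
DoU = (2C + 2 + N − H − X)/2 = (2·10 + 2 + 0 − 14 − 0)/2 = 8/2 = 4.
(Structurally: 1 ring(s) + 3 π bond(s) = 4.)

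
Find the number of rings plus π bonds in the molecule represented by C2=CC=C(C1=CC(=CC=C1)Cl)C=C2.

Molecular formula from the SMILES: C12H9Cl.
DoU = (2C + 2 + N − H − X)/2 = (2·12 + 2 + 0 − 9 − 1)/2 = 16/2 = 8.
(Structurally: 2 ring(s) + 6 π bond(s) = 8.)

8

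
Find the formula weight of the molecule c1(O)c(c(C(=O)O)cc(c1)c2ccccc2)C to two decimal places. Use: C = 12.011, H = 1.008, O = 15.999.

228.25

Molecular formula: C14H12O3.
M = 14×12.011 + 12×1.008 + 3×15.999 = 228.25 g/mol.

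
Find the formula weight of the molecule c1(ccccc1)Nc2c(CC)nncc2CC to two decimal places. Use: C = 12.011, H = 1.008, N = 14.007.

Molecular formula: C14H17N3.
M = 14×12.011 + 17×1.008 + 3×14.007 = 227.31 g/mol.

227.31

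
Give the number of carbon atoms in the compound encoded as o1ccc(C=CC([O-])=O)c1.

7

The symbol for carbon appears 7 times in the SMILES. Lowercase c denotes aromatic carbon and counts toward C.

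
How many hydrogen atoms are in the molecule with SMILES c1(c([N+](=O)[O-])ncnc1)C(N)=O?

Hydrogens are implicit in SMILES; fill each atom to its normal valence:
  2 × C (aromatic): 1 H each → 2
  2 × C (aromatic): no H
  2 × N (aromatic): no H
  2 × O: no H
  1 × C: no H
  1 × N: 2 H
  1 × N (charge +1): no H
  1 × O (charge -1): no H
  Total hydrogens = 4.

4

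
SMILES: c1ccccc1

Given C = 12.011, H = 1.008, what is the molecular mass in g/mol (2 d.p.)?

78.11

Molecular formula: C6H6.
M = 6×12.011 + 6×1.008 = 78.11 g/mol.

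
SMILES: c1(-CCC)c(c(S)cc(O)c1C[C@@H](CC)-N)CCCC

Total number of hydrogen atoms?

29

Hydrogens are implicit in SMILES; fill each atom to its normal valence:
  7 × C: 2 H each → 14
  5 × C (aromatic): no H
  3 × C: 3 H each → 9
  1 × C (aromatic): 1 H
  1 × C: 1 H
  1 × N: 2 H
  1 × O: 1 H
  1 × S: 1 H
  Total hydrogens = 29.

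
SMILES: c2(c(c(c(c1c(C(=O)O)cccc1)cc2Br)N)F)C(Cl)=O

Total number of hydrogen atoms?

Hydrogens are implicit in SMILES; fill each atom to its normal valence:
  7 × C (aromatic): no H
  5 × C (aromatic): 1 H each → 5
  2 × C: no H
  2 × O: no H
  1 × Br: no H
  1 × Cl: no H
  1 × F: no H
  1 × N: 2 H
  1 × O: 1 H
  Total hydrogens = 8.

8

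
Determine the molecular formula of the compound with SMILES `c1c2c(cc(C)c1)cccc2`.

Heavy atoms from the SMILES: 11 C.
Implicit hydrogens by atom environment:
  7 × C (aromatic): 1 H each → 7
  3 × C (aromatic): no H
  1 × C: 3 H
  Total hydrogens = 10.
Molecular formula: C11H10

C11H10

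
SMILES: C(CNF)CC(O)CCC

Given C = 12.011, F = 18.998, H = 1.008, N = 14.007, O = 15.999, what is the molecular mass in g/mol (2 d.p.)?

Molecular formula: C7H16FNO.
M = 7×12.011 + 1×18.998 + 16×1.008 + 1×14.007 + 1×15.999 = 149.21 g/mol.

149.21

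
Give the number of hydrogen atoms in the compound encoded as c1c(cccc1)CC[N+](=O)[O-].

9

Hydrogens are implicit in SMILES; fill each atom to its normal valence:
  5 × C (aromatic): 1 H each → 5
  2 × C: 2 H each → 4
  1 × C (aromatic): no H
  1 × N (charge +1): no H
  1 × O: no H
  1 × O (charge -1): no H
  Total hydrogens = 9.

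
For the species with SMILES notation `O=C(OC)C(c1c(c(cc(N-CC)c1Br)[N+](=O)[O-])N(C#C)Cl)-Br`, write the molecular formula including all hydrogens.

Heavy atoms from the SMILES: 2 Br, 13 C, 1 Cl, 3 N, 4 O.
Implicit hydrogens by atom environment:
  5 × C (aromatic): no H
  3 × O: no H
  2 × Br: no H
  2 × C: 3 H each → 6
  2 × C: 1 H each → 2
  2 × C: no H
  1 × C: 2 H
  1 × C (aromatic): 1 H
  1 × Cl: no H
  1 × N: 1 H
  1 × N: no H
  1 × N (charge +1): no H
  1 × O (charge -1): no H
  Total hydrogens = 12.
Molecular formula: C13H12Br2ClN3O4

C13H12Br2ClN3O4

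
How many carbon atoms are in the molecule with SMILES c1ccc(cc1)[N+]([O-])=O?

6

The symbol for carbon appears 6 times in the SMILES. Lowercase c denotes aromatic carbon and counts toward C.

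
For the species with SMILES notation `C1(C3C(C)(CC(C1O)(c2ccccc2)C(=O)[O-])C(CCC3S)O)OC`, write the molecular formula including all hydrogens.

C19H25O5S-

Heavy atoms from the SMILES: 19 C, 5 O, 1 S.
Implicit hydrogens by atom environment:
  5 × C: 1 H each → 5
  5 × C (aromatic): 1 H each → 5
  3 × C: 2 H each → 6
  3 × C: no H
  2 × C: 3 H each → 6
  2 × O: 1 H each → 2
  2 × O: no H
  1 × C (aromatic): no H
  1 × O (charge -1): no H
  1 × S: 1 H
  Total hydrogens = 25.
Net charge -1.
Molecular formula: C19H25O5S-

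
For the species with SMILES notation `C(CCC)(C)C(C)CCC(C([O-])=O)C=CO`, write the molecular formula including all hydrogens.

C13H23O3-

Heavy atoms from the SMILES: 13 C, 3 O.
Implicit hydrogens by atom environment:
  5 × C: 1 H each → 5
  4 × C: 2 H each → 8
  3 × C: 3 H each → 9
  1 × C: no H
  1 × O: 1 H
  1 × O: no H
  1 × O (charge -1): no H
  Total hydrogens = 23.
Net charge -1.
Molecular formula: C13H23O3-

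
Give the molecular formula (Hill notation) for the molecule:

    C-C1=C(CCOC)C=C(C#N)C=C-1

Heavy atoms from the SMILES: 11 C, 1 N, 1 O.
Implicit hydrogens by atom environment:
  3 × C (aromatic): 1 H each → 3
  3 × C (aromatic): no H
  2 × C: 3 H each → 6
  2 × C: 2 H each → 4
  1 × C: no H
  1 × N: no H
  1 × O: no H
  Total hydrogens = 13.
Molecular formula: C11H13NO

C11H13NO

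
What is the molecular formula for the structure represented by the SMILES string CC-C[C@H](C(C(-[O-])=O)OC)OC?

Heavy atoms from the SMILES: 8 C, 4 O.
Implicit hydrogens by atom environment:
  3 × C: 3 H each → 9
  3 × O: no H
  2 × C: 2 H each → 4
  2 × C: 1 H each → 2
  1 × C: no H
  1 × O (charge -1): no H
  Total hydrogens = 15.
Net charge -1.
Molecular formula: C8H15O4-

C8H15O4-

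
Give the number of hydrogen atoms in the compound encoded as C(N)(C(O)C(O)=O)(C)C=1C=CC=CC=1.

13

Hydrogens are implicit in SMILES; fill each atom to its normal valence:
  5 × C (aromatic): 1 H each → 5
  2 × C: no H
  2 × O: 1 H each → 2
  1 × C: 3 H
  1 × C: 1 H
  1 × C (aromatic): no H
  1 × N: 2 H
  1 × O: no H
  Total hydrogens = 13.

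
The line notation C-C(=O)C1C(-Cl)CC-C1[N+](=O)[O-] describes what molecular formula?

C7H10ClNO3

Heavy atoms from the SMILES: 7 C, 1 Cl, 1 N, 3 O.
Implicit hydrogens by atom environment:
  3 × C: 1 H each → 3
  2 × C: 2 H each → 4
  2 × O: no H
  1 × C: 3 H
  1 × C: no H
  1 × Cl: no H
  1 × N (charge +1): no H
  1 × O (charge -1): no H
  Total hydrogens = 10.
Molecular formula: C7H10ClNO3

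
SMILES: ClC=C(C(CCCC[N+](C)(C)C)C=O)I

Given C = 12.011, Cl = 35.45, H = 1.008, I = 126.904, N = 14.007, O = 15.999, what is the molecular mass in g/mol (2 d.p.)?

Molecular formula: C11H20ClINO+.
M = 11×12.011 + 1×35.45 + 20×1.008 + 1×126.904 + 1×14.007 + 1×15.999 = 344.64 g/mol.

344.64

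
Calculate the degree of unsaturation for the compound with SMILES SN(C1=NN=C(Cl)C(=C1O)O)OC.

Molecular formula from the SMILES: C5H6ClN3O3S.
DoU = (2C + 2 + N − H − X)/2 = (2·5 + 2 + 3 − 6 − 1)/2 = 8/2 = 4.
(Structurally: 1 ring(s) + 3 π bond(s) = 4.)

4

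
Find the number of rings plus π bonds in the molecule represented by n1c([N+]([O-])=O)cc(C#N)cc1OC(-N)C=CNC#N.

10

Molecular formula from the SMILES: C10H8N6O3.
DoU = (2C + 2 + N − H − X)/2 = (2·10 + 2 + 6 − 8 − 0)/2 = 20/2 = 10.
(Structurally: 1 ring(s) + 9 π bond(s) = 10.)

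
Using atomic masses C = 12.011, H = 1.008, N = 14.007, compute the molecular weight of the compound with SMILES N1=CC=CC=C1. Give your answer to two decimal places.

79.10

Molecular formula: C5H5N.
M = 5×12.011 + 5×1.008 + 1×14.007 = 79.10 g/mol.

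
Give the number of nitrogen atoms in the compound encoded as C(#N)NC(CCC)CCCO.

2

The symbol for nitrogen appears 2 times in the SMILES.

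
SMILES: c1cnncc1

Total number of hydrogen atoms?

4

Hydrogens are implicit in SMILES; fill each atom to its normal valence:
  4 × C (aromatic): 1 H each → 4
  2 × N (aromatic): no H
  Total hydrogens = 4.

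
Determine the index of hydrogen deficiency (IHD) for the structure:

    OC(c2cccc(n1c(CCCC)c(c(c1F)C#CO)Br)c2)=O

10

Molecular formula from the SMILES: C17H15BrFNO3.
DoU = (2C + 2 + N − H − X)/2 = (2·17 + 2 + 1 − 15 − 2)/2 = 20/2 = 10.
(Structurally: 2 ring(s) + 8 π bond(s) = 10.)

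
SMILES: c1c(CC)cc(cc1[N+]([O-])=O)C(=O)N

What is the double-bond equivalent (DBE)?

Molecular formula from the SMILES: C9H10N2O3.
DoU = (2C + 2 + N − H − X)/2 = (2·9 + 2 + 2 − 10 − 0)/2 = 12/2 = 6.
(Structurally: 1 ring(s) + 5 π bond(s) = 6.)

6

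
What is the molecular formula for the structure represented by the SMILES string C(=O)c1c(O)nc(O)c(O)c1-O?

C6H5NO5

Heavy atoms from the SMILES: 6 C, 1 N, 5 O.
Implicit hydrogens by atom environment:
  5 × C (aromatic): no H
  4 × O: 1 H each → 4
  1 × C: 1 H
  1 × N (aromatic): no H
  1 × O: no H
  Total hydrogens = 5.
Molecular formula: C6H5NO5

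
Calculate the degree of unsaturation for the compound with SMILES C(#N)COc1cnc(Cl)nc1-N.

Molecular formula from the SMILES: C6H5ClN4O.
DoU = (2C + 2 + N − H − X)/2 = (2·6 + 2 + 4 − 5 − 1)/2 = 12/2 = 6.
(Structurally: 1 ring(s) + 5 π bond(s) = 6.)

6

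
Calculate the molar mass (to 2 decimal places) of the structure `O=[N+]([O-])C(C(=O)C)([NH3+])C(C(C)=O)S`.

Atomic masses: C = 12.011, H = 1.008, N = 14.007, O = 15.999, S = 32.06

Molecular formula: C6H11N2O4S+.
M = 6×12.011 + 11×1.008 + 2×14.007 + 4×15.999 + 1×32.06 = 207.22 g/mol.

207.22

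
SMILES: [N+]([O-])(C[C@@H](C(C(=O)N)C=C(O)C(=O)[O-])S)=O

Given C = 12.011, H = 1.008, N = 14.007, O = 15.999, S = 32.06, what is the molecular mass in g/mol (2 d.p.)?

249.22

Molecular formula: C7H9N2O6S-.
M = 7×12.011 + 9×1.008 + 2×14.007 + 6×15.999 + 1×32.06 = 249.22 g/mol.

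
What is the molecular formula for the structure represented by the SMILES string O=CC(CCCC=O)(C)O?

Heavy atoms from the SMILES: 7 C, 3 O.
Implicit hydrogens by atom environment:
  3 × C: 2 H each → 6
  2 × C: 1 H each → 2
  2 × O: no H
  1 × C: 3 H
  1 × C: no H
  1 × O: 1 H
  Total hydrogens = 12.
Molecular formula: C7H12O3

C7H12O3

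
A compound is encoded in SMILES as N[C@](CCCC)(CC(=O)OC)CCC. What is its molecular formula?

C11H23NO2

Heavy atoms from the SMILES: 11 C, 1 N, 2 O.
Implicit hydrogens by atom environment:
  6 × C: 2 H each → 12
  3 × C: 3 H each → 9
  2 × C: no H
  2 × O: no H
  1 × N: 2 H
  Total hydrogens = 23.
Molecular formula: C11H23NO2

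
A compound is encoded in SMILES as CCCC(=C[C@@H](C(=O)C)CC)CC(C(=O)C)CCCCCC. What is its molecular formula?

Heavy atoms from the SMILES: 20 C, 2 O.
Implicit hydrogens by atom environment:
  9 × C: 2 H each → 18
  5 × C: 3 H each → 15
  3 × C: 1 H each → 3
  3 × C: no H
  2 × O: no H
  Total hydrogens = 36.
Molecular formula: C20H36O2

C20H36O2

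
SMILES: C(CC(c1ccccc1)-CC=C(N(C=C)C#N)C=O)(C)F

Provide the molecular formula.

Heavy atoms from the SMILES: 17 C, 1 F, 2 N, 1 O.
Implicit hydrogens by atom environment:
  5 × C: 1 H each → 5
  5 × C (aromatic): 1 H each → 5
  3 × C: 2 H each → 6
  2 × C: no H
  2 × N: no H
  1 × C: 3 H
  1 × C (aromatic): no H
  1 × F: no H
  1 × O: no H
  Total hydrogens = 19.
Molecular formula: C17H19FN2O

C17H19FN2O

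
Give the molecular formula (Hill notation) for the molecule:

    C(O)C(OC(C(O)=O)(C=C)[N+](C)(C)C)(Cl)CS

Heavy atoms from the SMILES: 10 C, 1 Cl, 1 N, 4 O, 1 S.
Implicit hydrogens by atom environment:
  3 × C: 3 H each → 9
  3 × C: 2 H each → 6
  3 × C: no H
  2 × O: 1 H each → 2
  2 × O: no H
  1 × C: 1 H
  1 × Cl: no H
  1 × N (charge +1): no H
  1 × S: 1 H
  Total hydrogens = 19.
Net charge +1.
Molecular formula: C10H19ClNO4S+

C10H19ClNO4S+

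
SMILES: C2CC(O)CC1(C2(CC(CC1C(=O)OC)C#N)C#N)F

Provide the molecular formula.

Heavy atoms from the SMILES: 14 C, 1 F, 2 N, 3 O.
Implicit hydrogens by atom environment:
  5 × C: 2 H each → 10
  5 × C: no H
  3 × C: 1 H each → 3
  2 × N: no H
  2 × O: no H
  1 × C: 3 H
  1 × F: no H
  1 × O: 1 H
  Total hydrogens = 17.
Molecular formula: C14H17FN2O3

C14H17FN2O3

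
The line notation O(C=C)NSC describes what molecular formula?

C3H7NOS

Heavy atoms from the SMILES: 3 C, 1 N, 1 O, 1 S.
Implicit hydrogens by atom environment:
  1 × C: 3 H
  1 × C: 2 H
  1 × C: 1 H
  1 × N: 1 H
  1 × O: no H
  1 × S: no H
  Total hydrogens = 7.
Molecular formula: C3H7NOS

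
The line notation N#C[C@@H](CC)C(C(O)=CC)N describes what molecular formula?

C8H14N2O

Heavy atoms from the SMILES: 8 C, 2 N, 1 O.
Implicit hydrogens by atom environment:
  3 × C: 1 H each → 3
  2 × C: 3 H each → 6
  2 × C: no H
  1 × C: 2 H
  1 × N: 2 H
  1 × N: no H
  1 × O: 1 H
  Total hydrogens = 14.
Molecular formula: C8H14N2O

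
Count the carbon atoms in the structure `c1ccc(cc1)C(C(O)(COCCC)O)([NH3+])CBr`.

The symbol for carbon appears 13 times in the SMILES. Lowercase c denotes aromatic carbon and counts toward C.

13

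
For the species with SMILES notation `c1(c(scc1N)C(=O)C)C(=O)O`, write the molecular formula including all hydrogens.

Heavy atoms from the SMILES: 7 C, 1 N, 3 O, 1 S.
Implicit hydrogens by atom environment:
  3 × C (aromatic): no H
  2 × C: no H
  2 × O: no H
  1 × C: 3 H
  1 × C (aromatic): 1 H
  1 × N: 2 H
  1 × O: 1 H
  1 × S (aromatic): no H
  Total hydrogens = 7.
Molecular formula: C7H7NO3S

C7H7NO3S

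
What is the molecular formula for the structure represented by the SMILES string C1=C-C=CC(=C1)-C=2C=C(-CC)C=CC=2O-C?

Heavy atoms from the SMILES: 15 C, 1 O.
Implicit hydrogens by atom environment:
  8 × C (aromatic): 1 H each → 8
  4 × C (aromatic): no H
  2 × C: 3 H each → 6
  1 × C: 2 H
  1 × O: no H
  Total hydrogens = 16.
Molecular formula: C15H16O

C15H16O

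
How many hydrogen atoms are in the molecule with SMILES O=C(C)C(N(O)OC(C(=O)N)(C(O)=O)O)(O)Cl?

9

Hydrogens are implicit in SMILES; fill each atom to its normal valence:
  5 × C: no H
  4 × O: 1 H each → 4
  4 × O: no H
  1 × C: 3 H
  1 × Cl: no H
  1 × N: 2 H
  1 × N: no H
  Total hydrogens = 9.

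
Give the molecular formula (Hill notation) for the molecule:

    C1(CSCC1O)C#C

C6H8OS

Heavy atoms from the SMILES: 6 C, 1 O, 1 S.
Implicit hydrogens by atom environment:
  3 × C: 1 H each → 3
  2 × C: 2 H each → 4
  1 × C: no H
  1 × O: 1 H
  1 × S: no H
  Total hydrogens = 8.
Molecular formula: C6H8OS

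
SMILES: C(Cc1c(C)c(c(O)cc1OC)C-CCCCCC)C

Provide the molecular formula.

Heavy atoms from the SMILES: 18 C, 2 O.
Implicit hydrogens by atom environment:
  8 × C: 2 H each → 16
  5 × C (aromatic): no H
  4 × C: 3 H each → 12
  1 × C (aromatic): 1 H
  1 × O: 1 H
  1 × O: no H
  Total hydrogens = 30.
Molecular formula: C18H30O2

C18H30O2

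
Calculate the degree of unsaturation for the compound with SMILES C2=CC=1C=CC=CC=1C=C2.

7

Molecular formula from the SMILES: C10H8.
DoU = (2C + 2 + N − H − X)/2 = (2·10 + 2 + 0 − 8 − 0)/2 = 14/2 = 7.
(Structurally: 2 ring(s) + 5 π bond(s) = 7.)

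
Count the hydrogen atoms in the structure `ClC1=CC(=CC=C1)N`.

Hydrogens are implicit in SMILES; fill each atom to its normal valence:
  4 × C (aromatic): 1 H each → 4
  2 × C (aromatic): no H
  1 × Cl: no H
  1 × N: 2 H
  Total hydrogens = 6.

6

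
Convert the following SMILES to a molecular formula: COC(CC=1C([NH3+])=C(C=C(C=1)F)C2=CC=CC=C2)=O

C15H15FNO2+

Heavy atoms from the SMILES: 15 C, 1 F, 1 N, 2 O.
Implicit hydrogens by atom environment:
  7 × C (aromatic): 1 H each → 7
  5 × C (aromatic): no H
  2 × O: no H
  1 × C: 3 H
  1 × C: 2 H
  1 × C: no H
  1 × F: no H
  1 × N (charge +1): 3 H
  Total hydrogens = 15.
Net charge +1.
Molecular formula: C15H15FNO2+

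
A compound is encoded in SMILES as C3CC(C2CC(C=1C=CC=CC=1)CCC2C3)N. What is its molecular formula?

Heavy atoms from the SMILES: 16 C, 1 N.
Implicit hydrogens by atom environment:
  6 × C: 2 H each → 12
  5 × C (aromatic): 1 H each → 5
  4 × C: 1 H each → 4
  1 × C (aromatic): no H
  1 × N: 2 H
  Total hydrogens = 23.
Molecular formula: C16H23N

C16H23N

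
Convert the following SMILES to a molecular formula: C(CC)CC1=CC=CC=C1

Heavy atoms from the SMILES: 10 C.
Implicit hydrogens by atom environment:
  5 × C (aromatic): 1 H each → 5
  3 × C: 2 H each → 6
  1 × C: 3 H
  1 × C (aromatic): no H
  Total hydrogens = 14.
Molecular formula: C10H14

C10H14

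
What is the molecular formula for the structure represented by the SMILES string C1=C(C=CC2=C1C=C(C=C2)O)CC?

Heavy atoms from the SMILES: 12 C, 1 O.
Implicit hydrogens by atom environment:
  6 × C (aromatic): 1 H each → 6
  4 × C (aromatic): no H
  1 × C: 3 H
  1 × C: 2 H
  1 × O: 1 H
  Total hydrogens = 12.
Molecular formula: C12H12O

C12H12O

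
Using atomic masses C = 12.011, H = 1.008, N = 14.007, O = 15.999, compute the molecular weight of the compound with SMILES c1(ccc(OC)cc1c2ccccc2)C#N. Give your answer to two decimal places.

Molecular formula: C14H11NO.
M = 14×12.011 + 11×1.008 + 1×14.007 + 1×15.999 = 209.25 g/mol.

209.25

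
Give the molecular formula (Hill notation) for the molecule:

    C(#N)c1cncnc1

C5H3N3

Heavy atoms from the SMILES: 5 C, 3 N.
Implicit hydrogens by atom environment:
  3 × C (aromatic): 1 H each → 3
  2 × N (aromatic): no H
  1 × C (aromatic): no H
  1 × C: no H
  1 × N: no H
  Total hydrogens = 3.
Molecular formula: C5H3N3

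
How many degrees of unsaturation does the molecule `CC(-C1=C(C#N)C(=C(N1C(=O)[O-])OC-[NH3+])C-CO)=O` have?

Molecular formula from the SMILES: C11H13N3O5.
DoU = (2C + 2 + N − H − X)/2 = (2·11 + 2 + 3 − 13 − 0)/2 = 14/2 = 7.
(Structurally: 1 ring(s) + 6 π bond(s) = 7.)

7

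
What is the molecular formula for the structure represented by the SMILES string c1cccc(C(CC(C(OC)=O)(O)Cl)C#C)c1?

C13H13ClO3

Heavy atoms from the SMILES: 13 C, 1 Cl, 3 O.
Implicit hydrogens by atom environment:
  5 × C (aromatic): 1 H each → 5
  3 × C: no H
  2 × C: 1 H each → 2
  2 × O: no H
  1 × C: 3 H
  1 × C: 2 H
  1 × C (aromatic): no H
  1 × Cl: no H
  1 × O: 1 H
  Total hydrogens = 13.
Molecular formula: C13H13ClO3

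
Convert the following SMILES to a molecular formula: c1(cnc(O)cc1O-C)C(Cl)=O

Heavy atoms from the SMILES: 7 C, 1 Cl, 1 N, 3 O.
Implicit hydrogens by atom environment:
  3 × C (aromatic): no H
  2 × C (aromatic): 1 H each → 2
  2 × O: no H
  1 × C: 3 H
  1 × C: no H
  1 × Cl: no H
  1 × N (aromatic): no H
  1 × O: 1 H
  Total hydrogens = 6.
Molecular formula: C7H6ClNO3

C7H6ClNO3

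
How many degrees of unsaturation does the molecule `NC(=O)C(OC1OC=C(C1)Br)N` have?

Molecular formula from the SMILES: C6H9BrN2O3.
DoU = (2C + 2 + N − H − X)/2 = (2·6 + 2 + 2 − 9 − 1)/2 = 6/2 = 3.
(Structurally: 1 ring(s) + 2 π bond(s) = 3.)

3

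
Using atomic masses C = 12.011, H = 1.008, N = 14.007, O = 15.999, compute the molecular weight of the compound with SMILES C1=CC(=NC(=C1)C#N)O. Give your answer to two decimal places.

120.11

Molecular formula: C6H4N2O.
M = 6×12.011 + 4×1.008 + 2×14.007 + 1×15.999 = 120.11 g/mol.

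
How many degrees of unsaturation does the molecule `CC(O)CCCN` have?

0

Molecular formula from the SMILES: C5H13NO.
DoU = (2C + 2 + N − H − X)/2 = (2·5 + 2 + 1 − 13 − 0)/2 = 0/2 = 0.
(Structurally: 0 ring(s) + 0 π bond(s) = 0.)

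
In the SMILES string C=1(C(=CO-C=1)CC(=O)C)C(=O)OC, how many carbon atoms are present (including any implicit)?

The symbol for carbon appears 9 times in the SMILES.

9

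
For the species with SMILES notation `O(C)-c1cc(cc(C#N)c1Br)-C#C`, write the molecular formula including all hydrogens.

C10H6BrNO

Heavy atoms from the SMILES: 1 Br, 10 C, 1 N, 1 O.
Implicit hydrogens by atom environment:
  4 × C (aromatic): no H
  2 × C (aromatic): 1 H each → 2
  2 × C: no H
  1 × Br: no H
  1 × C: 3 H
  1 × C: 1 H
  1 × N: no H
  1 × O: no H
  Total hydrogens = 6.
Molecular formula: C10H6BrNO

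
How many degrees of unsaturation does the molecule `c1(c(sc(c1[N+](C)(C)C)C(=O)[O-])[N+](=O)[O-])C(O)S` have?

5

Molecular formula from the SMILES: C9H12N2O5S2.
DoU = (2C + 2 + N − H − X)/2 = (2·9 + 2 + 2 − 12 − 0)/2 = 10/2 = 5.
(Structurally: 1 ring(s) + 4 π bond(s) = 5.)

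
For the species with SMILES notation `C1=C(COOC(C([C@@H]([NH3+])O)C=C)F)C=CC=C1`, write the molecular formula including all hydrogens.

C12H17FNO3+

Heavy atoms from the SMILES: 12 C, 1 F, 1 N, 3 O.
Implicit hydrogens by atom environment:
  5 × C (aromatic): 1 H each → 5
  4 × C: 1 H each → 4
  2 × C: 2 H each → 4
  2 × O: no H
  1 × C (aromatic): no H
  1 × F: no H
  1 × N (charge +1): 3 H
  1 × O: 1 H
  Total hydrogens = 17.
Net charge +1.
Molecular formula: C12H17FNO3+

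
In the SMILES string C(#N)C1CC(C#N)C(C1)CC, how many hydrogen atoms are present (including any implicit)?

Hydrogens are implicit in SMILES; fill each atom to its normal valence:
  3 × C: 2 H each → 6
  3 × C: 1 H each → 3
  2 × C: no H
  2 × N: no H
  1 × C: 3 H
  Total hydrogens = 12.

12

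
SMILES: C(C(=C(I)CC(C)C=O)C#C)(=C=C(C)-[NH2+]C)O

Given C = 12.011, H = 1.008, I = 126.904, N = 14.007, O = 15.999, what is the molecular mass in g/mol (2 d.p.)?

346.19

Molecular formula: C13H17INO2+.
M = 13×12.011 + 17×1.008 + 1×126.904 + 1×14.007 + 2×15.999 = 346.19 g/mol.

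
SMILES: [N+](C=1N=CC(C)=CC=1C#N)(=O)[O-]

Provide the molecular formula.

Heavy atoms from the SMILES: 7 C, 3 N, 2 O.
Implicit hydrogens by atom environment:
  3 × C (aromatic): no H
  2 × C (aromatic): 1 H each → 2
  1 × C: 3 H
  1 × C: no H
  1 × N (aromatic): no H
  1 × N (charge +1): no H
  1 × N: no H
  1 × O: no H
  1 × O (charge -1): no H
  Total hydrogens = 5.
Molecular formula: C7H5N3O2

C7H5N3O2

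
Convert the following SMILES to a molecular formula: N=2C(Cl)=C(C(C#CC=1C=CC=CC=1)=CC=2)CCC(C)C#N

Heavy atoms from the SMILES: 18 C, 1 Cl, 2 N.
Implicit hydrogens by atom environment:
  7 × C (aromatic): 1 H each → 7
  4 × C (aromatic): no H
  3 × C: no H
  2 × C: 2 H each → 4
  1 × C: 3 H
  1 × C: 1 H
  1 × Cl: no H
  1 × N (aromatic): no H
  1 × N: no H
  Total hydrogens = 15.
Molecular formula: C18H15ClN2

C18H15ClN2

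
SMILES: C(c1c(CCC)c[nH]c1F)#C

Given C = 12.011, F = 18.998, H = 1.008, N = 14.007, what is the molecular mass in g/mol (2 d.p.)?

Molecular formula: C9H10FN.
M = 9×12.011 + 1×18.998 + 10×1.008 + 1×14.007 = 151.18 g/mol.

151.18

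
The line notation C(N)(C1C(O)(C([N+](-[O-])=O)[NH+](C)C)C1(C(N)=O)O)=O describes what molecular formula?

Heavy atoms from the SMILES: 8 C, 4 N, 6 O.
Implicit hydrogens by atom environment:
  4 × C: no H
  3 × O: no H
  2 × C: 3 H each → 6
  2 × C: 1 H each → 2
  2 × N: 2 H each → 4
  2 × O: 1 H each → 2
  1 × N (charge +1): 1 H
  1 × N (charge +1): no H
  1 × O (charge -1): no H
  Total hydrogens = 15.
Net charge +1.
Molecular formula: C8H15N4O6+

C8H15N4O6+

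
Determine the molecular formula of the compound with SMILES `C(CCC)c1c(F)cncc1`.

C9H12FN

Heavy atoms from the SMILES: 9 C, 1 F, 1 N.
Implicit hydrogens by atom environment:
  3 × C: 2 H each → 6
  3 × C (aromatic): 1 H each → 3
  2 × C (aromatic): no H
  1 × C: 3 H
  1 × F: no H
  1 × N (aromatic): no H
  Total hydrogens = 12.
Molecular formula: C9H12FN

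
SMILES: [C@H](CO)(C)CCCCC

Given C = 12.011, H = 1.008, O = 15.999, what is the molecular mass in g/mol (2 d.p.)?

130.23

Molecular formula: C8H18O.
M = 8×12.011 + 18×1.008 + 1×15.999 = 130.23 g/mol.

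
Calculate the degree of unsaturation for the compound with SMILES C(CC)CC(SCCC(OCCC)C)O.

0

Molecular formula from the SMILES: C12H26O2S.
DoU = (2C + 2 + N − H − X)/2 = (2·12 + 2 + 0 − 26 − 0)/2 = 0/2 = 0.
(Structurally: 0 ring(s) + 0 π bond(s) = 0.)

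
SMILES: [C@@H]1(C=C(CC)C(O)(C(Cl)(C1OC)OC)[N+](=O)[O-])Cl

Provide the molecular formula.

Heavy atoms from the SMILES: 10 C, 2 Cl, 1 N, 5 O.
Implicit hydrogens by atom environment:
  3 × C: 3 H each → 9
  3 × C: 1 H each → 3
  3 × C: no H
  3 × O: no H
  2 × Cl: no H
  1 × C: 2 H
  1 × N (charge +1): no H
  1 × O: 1 H
  1 × O (charge -1): no H
  Total hydrogens = 15.
Molecular formula: C10H15Cl2NO5

C10H15Cl2NO5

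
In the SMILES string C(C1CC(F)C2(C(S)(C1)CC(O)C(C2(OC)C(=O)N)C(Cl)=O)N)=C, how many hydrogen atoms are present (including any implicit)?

Hydrogens are implicit in SMILES; fill each atom to its normal valence:
  5 × C: 1 H each → 5
  5 × C: no H
  4 × C: 2 H each → 8
  3 × O: no H
  2 × N: 2 H each → 4
  1 × C: 3 H
  1 × Cl: no H
  1 × F: no H
  1 × O: 1 H
  1 × S: 1 H
  Total hydrogens = 22.

22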